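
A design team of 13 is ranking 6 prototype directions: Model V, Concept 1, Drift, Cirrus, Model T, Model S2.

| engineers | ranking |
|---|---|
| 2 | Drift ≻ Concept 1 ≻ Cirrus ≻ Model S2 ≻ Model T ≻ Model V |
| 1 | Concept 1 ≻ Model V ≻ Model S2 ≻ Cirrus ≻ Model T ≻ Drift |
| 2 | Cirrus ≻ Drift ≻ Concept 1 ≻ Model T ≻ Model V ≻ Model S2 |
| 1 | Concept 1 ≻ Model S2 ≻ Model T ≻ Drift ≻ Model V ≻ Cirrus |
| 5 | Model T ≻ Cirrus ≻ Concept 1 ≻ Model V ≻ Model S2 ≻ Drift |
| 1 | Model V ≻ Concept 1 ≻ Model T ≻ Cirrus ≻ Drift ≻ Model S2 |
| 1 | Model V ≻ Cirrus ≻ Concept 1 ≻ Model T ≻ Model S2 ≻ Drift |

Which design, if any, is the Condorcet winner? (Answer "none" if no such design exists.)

none

Pairwise majorities:
Model V vs Concept 1: 1+1 = 2 for Model V, 11 for Concept 1 — Concept 1 by 11–2.
Model V vs Drift: 8 to 5, Model V.
Model V vs Cirrus: Model V is ranked higher on 1+1+1+1 = 4 ballots, Cirrus on 9. Cirrus wins 9–4.
Model V vs Model T: 1+1+1 = 3 for Model V, 10 for Model T — Model T by 10–3.
Model V vs Model S2: Model V is ranked higher on 1+2+5+1+1 = 10 ballots, Model S2 on 3. Model V wins 10–3.
Concept 1 vs Drift: Concept 1 preferred on 1+1+5+1+1 = 9 ballots; Concept 1 wins 9–4.
Concept 1 vs Cirrus: 5 to 8, Cirrus.
Concept 1 vs Model T: 8 to 5, Concept 1.
Concept 1 vs Model S2: Concept 1 preferred on 13 ballots; Concept 1 wins 13–0.
Drift vs Cirrus: 3 to 10, Cirrus.
Drift vs Model T: Drift preferred on 2+2 = 4 ballots; Model T wins 9–4.
Drift vs Model S2: Drift is ranked higher on 2+2+1 = 5 ballots, Model S2 on 8. Model S2 wins 8–5.
Cirrus vs Model T: 2+1+2+1 = 6 for Cirrus, 7 for Model T — Model T by 7–6.
Cirrus vs Model S2: Cirrus is ranked higher on 2+2+5+1+1 = 11 ballots, Model S2 on 2. Cirrus wins 11–2.
Model T vs Model S2: Model T preferred on 2+5+1+1 = 9 ballots; Model T wins 9–4.
No design is unbeaten: Model V loses to Concept 1; Concept 1 loses to Cirrus; Drift loses to Model V; Cirrus loses to Model T; Model T loses to Concept 1; Model S2 loses to Model V. In particular Concept 1 beats Model T beats Cirrus beats Concept 1 is a majority cycle — no Condorcet winner exists.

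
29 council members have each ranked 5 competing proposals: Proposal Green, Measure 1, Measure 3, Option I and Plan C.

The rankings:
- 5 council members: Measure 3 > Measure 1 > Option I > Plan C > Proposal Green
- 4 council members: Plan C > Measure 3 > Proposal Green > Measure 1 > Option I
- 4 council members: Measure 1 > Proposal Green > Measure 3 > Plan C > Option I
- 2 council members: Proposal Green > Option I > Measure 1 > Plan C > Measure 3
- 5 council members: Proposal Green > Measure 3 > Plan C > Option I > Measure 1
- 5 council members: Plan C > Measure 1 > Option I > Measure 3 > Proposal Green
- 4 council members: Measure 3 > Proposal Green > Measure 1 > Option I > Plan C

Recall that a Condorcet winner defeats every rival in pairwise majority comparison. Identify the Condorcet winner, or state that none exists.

Head-to-head results (29 council members):
Proposal Green vs Measure 1: Proposal Green preferred on 4+2+5+4 = 15 ballots; Proposal Green wins 15–14.
Proposal Green–Measure 3: Measure 3 18–11.
Proposal Green vs Option I: 19 to 10, Proposal Green.
Proposal Green vs Plan C: 15 to 14, Proposal Green.
Measure 1–Measure 3: Measure 3 18–11.
Measure 1 vs Option I: Measure 1 is ranked higher on 5+4+4+5+4 = 22 ballots, Option I on 7. Measure 1 wins 22–7.
Measure 1 vs Plan C: Measure 1 preferred on 5+4+2+4 = 15 ballots; Measure 1 wins 15–14.
Measure 3 vs Option I: 5+4+4+5+4 = 22 for Measure 3, 7 for Option I — Measure 3 by 22–7.
Measure 3 vs Plan C: Measure 3 preferred on 5+4+5+4 = 18 ballots; Measure 3 wins 18–11.
Option I vs Plan C: Plan C, 18–11.
Measure 3 beats each of Proposal Green, Measure 1, Option I, Plan C — Measure 3 is the Condorcet winner.

Measure 3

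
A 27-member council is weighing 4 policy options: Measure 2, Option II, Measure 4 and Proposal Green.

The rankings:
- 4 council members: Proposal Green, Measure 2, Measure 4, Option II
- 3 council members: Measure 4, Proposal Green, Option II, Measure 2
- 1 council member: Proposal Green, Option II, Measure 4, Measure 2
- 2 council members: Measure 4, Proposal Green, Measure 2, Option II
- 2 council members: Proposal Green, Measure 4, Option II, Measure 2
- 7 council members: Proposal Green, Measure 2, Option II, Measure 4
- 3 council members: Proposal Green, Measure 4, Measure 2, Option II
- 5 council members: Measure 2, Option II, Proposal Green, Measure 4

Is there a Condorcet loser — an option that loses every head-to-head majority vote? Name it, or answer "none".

Option II

Head-to-head results (27 council members):
Measure 2 vs Option II: Measure 2 wins 21–6.
Measure 2–Measure 4: Measure 2 16–11.
Measure 2 vs Proposal Green: 5 for Measure 2, 22 for Proposal Green — Proposal Green by 22–5.
Option II–Measure 4: Measure 4 14–13.
Option II vs Proposal Green: Option II preferred on 5 ballots; Proposal Green wins 22–5.
Measure 4 vs Proposal Green: Proposal Green wins 22–5.
Option II is beaten in every head-to-head and is the Condorcet loser.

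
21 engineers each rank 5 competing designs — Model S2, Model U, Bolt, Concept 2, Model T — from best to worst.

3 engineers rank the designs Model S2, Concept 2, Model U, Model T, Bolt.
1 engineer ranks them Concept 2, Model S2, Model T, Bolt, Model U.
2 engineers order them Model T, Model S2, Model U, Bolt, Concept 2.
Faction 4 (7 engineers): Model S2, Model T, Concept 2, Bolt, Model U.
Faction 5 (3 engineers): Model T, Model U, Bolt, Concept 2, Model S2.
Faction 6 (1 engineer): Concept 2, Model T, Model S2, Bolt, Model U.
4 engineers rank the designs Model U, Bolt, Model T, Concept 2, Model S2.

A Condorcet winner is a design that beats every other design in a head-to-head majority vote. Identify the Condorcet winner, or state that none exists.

Head-to-head results (21 engineers):
Model S2–Model U: Model S2 14–7.
Model S2 vs Bolt: Model S2, 14–7.
Model S2 vs Concept 2: Model S2 wins 12–9.
Model S2 vs Model T: Model S2, 11–10.
Model U vs Bolt: Model U, 12–9.
Model U vs Concept 2: Concept 2 wins 12–9.
Model U–Model T: Model T 14–7.
Bolt–Concept 2: Concept 2 12–9.
Bolt vs Model T: Model T, 17–4.
Concept 2 vs Model T: Model T, 16–5.
Model S2 wins every pairwise contest, so Model S2 is the Condorcet winner.

Model S2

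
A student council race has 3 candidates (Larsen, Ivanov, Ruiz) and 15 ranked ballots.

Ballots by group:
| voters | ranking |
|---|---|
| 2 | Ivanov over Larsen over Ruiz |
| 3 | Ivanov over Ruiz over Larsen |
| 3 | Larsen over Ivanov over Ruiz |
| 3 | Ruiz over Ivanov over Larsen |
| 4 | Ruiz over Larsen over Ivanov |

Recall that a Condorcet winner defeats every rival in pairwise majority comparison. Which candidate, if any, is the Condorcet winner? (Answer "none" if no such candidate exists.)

Head-to-head results (15 voters):
Larsen vs Ivanov: Ivanov, 8–7.
Larsen vs Ruiz: 2+3 = 5 for Larsen, 10 for Ruiz — Ruiz by 10–5.
Ivanov vs Ruiz: 2+3+3 = 8 for Ivanov, 7 for Ruiz — Ivanov by 8–7.
Only Ivanov has no losses; Ivanov is the Condorcet winner.

Ivanov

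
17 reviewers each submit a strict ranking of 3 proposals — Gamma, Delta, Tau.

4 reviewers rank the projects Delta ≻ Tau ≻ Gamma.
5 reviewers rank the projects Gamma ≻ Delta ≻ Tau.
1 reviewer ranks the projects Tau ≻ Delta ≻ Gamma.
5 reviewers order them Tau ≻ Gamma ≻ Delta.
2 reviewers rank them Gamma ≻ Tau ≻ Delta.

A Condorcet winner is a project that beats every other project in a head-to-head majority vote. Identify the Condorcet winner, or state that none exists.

none

Pairwise majorities:
Gamma vs Delta: 12 to 5, Gamma.
Gamma vs Tau: Tau, 10–7.
Delta vs Tau: 9 to 8, Delta.
Every project loses at least once (Gamma loses to Tau; Delta loses to Gamma; Tau loses to Delta). The majority relation contains the cycle Gamma → Delta → Tau → Gamma, so there is no Condorcet winner.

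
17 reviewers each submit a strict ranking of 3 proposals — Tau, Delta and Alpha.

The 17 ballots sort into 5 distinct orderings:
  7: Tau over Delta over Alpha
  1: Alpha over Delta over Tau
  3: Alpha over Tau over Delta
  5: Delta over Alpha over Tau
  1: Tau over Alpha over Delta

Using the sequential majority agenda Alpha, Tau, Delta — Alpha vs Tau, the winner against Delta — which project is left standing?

Delta

Round 1: Alpha vs Tau — 9–8, Alpha advances.
Round 2: Alpha vs Delta — 5–12, Delta advances.
Delta survives the agenda.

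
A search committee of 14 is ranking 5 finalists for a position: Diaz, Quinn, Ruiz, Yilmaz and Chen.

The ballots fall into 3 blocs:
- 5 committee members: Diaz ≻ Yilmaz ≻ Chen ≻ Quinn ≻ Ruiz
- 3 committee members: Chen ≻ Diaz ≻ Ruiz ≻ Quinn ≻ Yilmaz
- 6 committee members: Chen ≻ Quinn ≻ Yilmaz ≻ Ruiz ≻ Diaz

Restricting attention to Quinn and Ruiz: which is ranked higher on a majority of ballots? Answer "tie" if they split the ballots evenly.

Quinn

Ballots ranking Quinn above Ruiz: 5 + 6 = 11.
Ballots ranking Ruiz above Quinn: 14 − 11 = 3.
Quinn wins the head-to-head 11–3.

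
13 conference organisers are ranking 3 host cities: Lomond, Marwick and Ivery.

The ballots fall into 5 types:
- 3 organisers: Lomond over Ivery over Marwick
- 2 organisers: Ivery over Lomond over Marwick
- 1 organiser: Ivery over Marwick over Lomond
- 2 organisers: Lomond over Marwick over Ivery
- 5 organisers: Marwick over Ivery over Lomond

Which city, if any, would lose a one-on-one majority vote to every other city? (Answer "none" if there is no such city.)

none

Pairwise majorities:
Lomond–Marwick: Lomond 7–6.
Lomond vs Ivery: Lomond is ranked higher on 3+2 = 5 ballots, Ivery on 8. Ivery wins 8–5.
Marwick–Ivery: Marwick 7–6.
Every city wins at least one matchup (Lomond beats Marwick; Marwick beats Ivery; Ivery beats Lomond), so there is no Condorcet loser.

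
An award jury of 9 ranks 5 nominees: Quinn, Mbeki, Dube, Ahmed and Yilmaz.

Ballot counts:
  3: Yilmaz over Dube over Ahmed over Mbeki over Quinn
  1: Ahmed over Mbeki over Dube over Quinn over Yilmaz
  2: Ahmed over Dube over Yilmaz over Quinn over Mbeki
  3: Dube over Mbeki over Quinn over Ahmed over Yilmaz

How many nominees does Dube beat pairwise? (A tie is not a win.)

4

Dube against each rival (9 jurors):
Dube vs Quinn: Dube is ranked higher on 3+1+2+3 = 9 ballots, Quinn on 0. Dube wins 9–0.
Dube–Mbeki: Dube 8–1.
Dube vs Ahmed: 3+3 = 6 for Dube, 3 for Ahmed — Dube by 6–3.
Dube vs Yilmaz: Dube preferred on 1+2+3 = 6 ballots; Dube wins 6–3.
Dube beats Quinn, Mbeki, Ahmed, Yilmaz — 4 pairwise wins.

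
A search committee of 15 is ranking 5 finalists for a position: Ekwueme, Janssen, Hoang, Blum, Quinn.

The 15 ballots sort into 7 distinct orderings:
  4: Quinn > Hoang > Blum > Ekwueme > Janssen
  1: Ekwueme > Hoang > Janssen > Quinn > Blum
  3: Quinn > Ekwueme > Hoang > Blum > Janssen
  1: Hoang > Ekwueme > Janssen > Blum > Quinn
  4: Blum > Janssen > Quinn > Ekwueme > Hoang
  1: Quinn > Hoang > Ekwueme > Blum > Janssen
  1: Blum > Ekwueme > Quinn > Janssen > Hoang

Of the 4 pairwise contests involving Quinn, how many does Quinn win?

Quinn against each rival (15 committee members):
Quinn vs Ekwueme: Quinn wins 12–3.
Quinn vs Janssen: Quinn preferred on 4+3+1+1 = 9 ballots; Quinn wins 9–6.
Quinn vs Hoang: Quinn, 13–2.
Quinn vs Blum: Quinn is ranked higher on 4+1+3+1 = 9 ballots, Blum on 6. Quinn wins 9–6.
Quinn beats Ekwueme, Janssen, Hoang, Blum — 4 pairwise wins.

4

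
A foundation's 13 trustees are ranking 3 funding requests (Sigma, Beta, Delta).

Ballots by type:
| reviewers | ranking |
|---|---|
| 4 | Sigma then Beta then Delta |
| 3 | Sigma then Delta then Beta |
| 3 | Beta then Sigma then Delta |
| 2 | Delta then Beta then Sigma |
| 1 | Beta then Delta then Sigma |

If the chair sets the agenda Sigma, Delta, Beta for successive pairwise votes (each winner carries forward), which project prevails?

Sigma

Round 1: Sigma vs Delta — 10–3, Sigma advances.
Round 2: Sigma vs Beta — 7–6, Sigma advances.
Sigma survives the agenda.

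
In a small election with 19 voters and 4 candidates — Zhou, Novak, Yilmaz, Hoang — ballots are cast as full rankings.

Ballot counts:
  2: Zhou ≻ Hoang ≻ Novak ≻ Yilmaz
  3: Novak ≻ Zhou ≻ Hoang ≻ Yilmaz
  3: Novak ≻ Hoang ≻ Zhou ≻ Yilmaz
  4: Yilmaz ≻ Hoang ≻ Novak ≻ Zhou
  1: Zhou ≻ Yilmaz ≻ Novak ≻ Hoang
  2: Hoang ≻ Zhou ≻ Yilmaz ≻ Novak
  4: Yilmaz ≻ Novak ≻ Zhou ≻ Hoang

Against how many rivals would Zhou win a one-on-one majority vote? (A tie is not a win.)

Zhou against each rival (19 voters):
Zhou vs Novak: 2+1+2 = 5 for Zhou, 14 for Novak — Novak by 14–5.
Zhou vs Yilmaz: Zhou preferred on 2+3+3+1+2 = 11 ballots; Zhou wins 11–8.
Zhou–Hoang: Zhou 10–9.
Zhou beats Yilmaz, Hoang; loses to Novak — 2 pairwise wins.

2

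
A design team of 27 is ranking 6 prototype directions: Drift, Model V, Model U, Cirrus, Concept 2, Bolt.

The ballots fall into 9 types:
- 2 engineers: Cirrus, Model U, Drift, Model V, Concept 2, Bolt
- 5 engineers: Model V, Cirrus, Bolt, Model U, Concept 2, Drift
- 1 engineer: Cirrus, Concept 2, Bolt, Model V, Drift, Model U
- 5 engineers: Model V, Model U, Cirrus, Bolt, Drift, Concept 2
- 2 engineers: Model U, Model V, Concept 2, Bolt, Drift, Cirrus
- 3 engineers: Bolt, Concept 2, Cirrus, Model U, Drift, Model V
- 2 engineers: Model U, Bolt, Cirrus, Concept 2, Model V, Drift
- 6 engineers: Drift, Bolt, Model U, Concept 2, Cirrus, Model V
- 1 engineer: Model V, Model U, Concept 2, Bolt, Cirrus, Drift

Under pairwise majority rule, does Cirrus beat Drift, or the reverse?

Cirrus

Ballots ranking Cirrus above Drift: 2 + 5 + 1 + 5 + 3 + 2 + 1 = 19.
Ballots ranking Drift above Cirrus: 27 − 19 = 8.
Cirrus wins the head-to-head 19–8.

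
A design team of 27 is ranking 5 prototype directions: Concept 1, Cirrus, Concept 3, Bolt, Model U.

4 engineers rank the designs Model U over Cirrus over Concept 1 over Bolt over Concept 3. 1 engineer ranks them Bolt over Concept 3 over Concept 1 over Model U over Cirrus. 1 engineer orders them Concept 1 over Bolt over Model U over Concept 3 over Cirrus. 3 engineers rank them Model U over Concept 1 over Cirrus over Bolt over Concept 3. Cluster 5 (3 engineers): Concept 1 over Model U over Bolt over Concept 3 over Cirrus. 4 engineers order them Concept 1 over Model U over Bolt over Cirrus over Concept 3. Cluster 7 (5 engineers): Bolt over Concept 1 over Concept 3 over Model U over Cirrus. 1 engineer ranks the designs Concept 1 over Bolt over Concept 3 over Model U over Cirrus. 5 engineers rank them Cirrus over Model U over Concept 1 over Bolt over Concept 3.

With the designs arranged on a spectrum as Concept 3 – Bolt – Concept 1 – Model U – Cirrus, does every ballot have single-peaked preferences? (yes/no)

yes

Axis positions: Concept 3=1, Bolt=2, Concept 1=3, Model U=4, Cirrus=5.
Cluster 1 (peak Model U at position 4): ranking walks positions 4-5-3-2-1, expanding outward from the peak — single-peaked.
Cluster 2 (peak Bolt at position 2): ranking walks positions 2-1-3-4-5, expanding outward from the peak — single-peaked.
Cluster 3 (peak Concept 1 at position 3): ranking walks positions 3-2-4-1-5, expanding outward from the peak — single-peaked.
Cluster 4 (peak Model U at position 4): ranking walks positions 4-3-5-2-1, expanding outward from the peak — single-peaked.
Cluster 5 (peak Concept 1 at position 3): ranking walks positions 3-4-2-1-5, expanding outward from the peak — single-peaked.
Cluster 6 (peak Concept 1 at position 3): ranking walks positions 3-4-2-5-1, expanding outward from the peak — single-peaked.
Cluster 7 (peak Bolt at position 2): ranking walks positions 2-3-1-4-5, expanding outward from the peak — single-peaked.
Cluster 8 (peak Concept 1 at position 3): ranking walks positions 3-2-1-4-5, expanding outward from the peak — single-peaked.
Cluster 9 (peak Cirrus at position 5): ranking walks positions 5-4-3-2-1, expanding outward from the peak — single-peaked.
Every ranking is single-peaked on this axis.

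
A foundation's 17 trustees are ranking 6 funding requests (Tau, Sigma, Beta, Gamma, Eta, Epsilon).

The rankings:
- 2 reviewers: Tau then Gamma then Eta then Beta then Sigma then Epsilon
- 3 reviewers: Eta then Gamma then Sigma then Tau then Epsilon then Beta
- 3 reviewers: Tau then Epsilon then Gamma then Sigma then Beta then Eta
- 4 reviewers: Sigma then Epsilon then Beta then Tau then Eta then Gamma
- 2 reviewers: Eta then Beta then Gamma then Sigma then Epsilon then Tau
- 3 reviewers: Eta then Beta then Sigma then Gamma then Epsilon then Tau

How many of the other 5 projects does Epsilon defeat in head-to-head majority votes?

Epsilon against each rival (17 reviewers):
Epsilon vs Tau: Epsilon, 9–8.
Epsilon vs Sigma: Sigma, 14–3.
Epsilon vs Beta: 10 to 7, Epsilon.
Epsilon vs Gamma: 3+4 = 7 for Epsilon, 10 for Gamma — Gamma by 10–7.
Epsilon vs Eta: Eta, 10–7.
Epsilon beats Tau, Beta; loses to Sigma, Gamma, Eta — 2 pairwise wins.

2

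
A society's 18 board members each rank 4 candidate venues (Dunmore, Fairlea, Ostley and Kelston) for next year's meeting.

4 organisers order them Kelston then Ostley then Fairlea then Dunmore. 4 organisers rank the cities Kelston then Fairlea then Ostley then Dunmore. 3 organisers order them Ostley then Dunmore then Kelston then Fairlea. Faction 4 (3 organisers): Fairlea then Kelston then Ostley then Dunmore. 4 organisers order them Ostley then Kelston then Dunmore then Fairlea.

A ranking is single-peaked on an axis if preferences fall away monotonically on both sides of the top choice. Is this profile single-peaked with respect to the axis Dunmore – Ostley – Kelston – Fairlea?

Axis positions: Dunmore=1, Ostley=2, Kelston=3, Fairlea=4.
Faction 1 (peak Kelston at position 3): ranking walks positions 3-2-4-1, expanding outward from the peak — single-peaked.
Faction 2 (peak Kelston at position 3): ranking walks positions 3-4-2-1, expanding outward from the peak — single-peaked.
Faction 3 (peak Ostley at position 2): ranking walks positions 2-1-3-4, expanding outward from the peak — single-peaked.
Faction 4 (peak Fairlea at position 4): ranking walks positions 4-3-2-1, expanding outward from the peak — single-peaked.
Faction 5 (peak Ostley at position 2): ranking walks positions 2-3-1-4, expanding outward from the peak — single-peaked.
Every ranking is single-peaked on this axis.

yes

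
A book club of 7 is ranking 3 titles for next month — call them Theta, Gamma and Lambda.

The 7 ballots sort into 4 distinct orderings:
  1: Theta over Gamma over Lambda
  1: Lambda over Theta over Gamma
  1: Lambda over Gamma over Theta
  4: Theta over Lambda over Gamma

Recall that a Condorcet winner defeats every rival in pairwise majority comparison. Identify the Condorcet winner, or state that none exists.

Head-to-head results (7 members):
Theta–Gamma: Theta 6–1.
Theta vs Lambda: Theta, 5–2.
Gamma–Lambda: Lambda 6–1.
Theta beats each of Gamma, Lambda — Theta is the Condorcet winner.

Theta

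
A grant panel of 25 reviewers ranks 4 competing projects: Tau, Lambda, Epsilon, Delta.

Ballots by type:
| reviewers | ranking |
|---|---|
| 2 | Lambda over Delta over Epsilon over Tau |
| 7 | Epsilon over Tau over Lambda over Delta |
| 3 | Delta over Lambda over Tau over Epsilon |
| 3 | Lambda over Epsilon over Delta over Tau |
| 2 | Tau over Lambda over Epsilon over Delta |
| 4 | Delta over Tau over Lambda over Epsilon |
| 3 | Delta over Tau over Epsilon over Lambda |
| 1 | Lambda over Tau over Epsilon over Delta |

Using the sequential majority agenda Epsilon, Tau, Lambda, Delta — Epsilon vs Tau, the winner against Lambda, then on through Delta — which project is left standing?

Round 1: Epsilon vs Tau — 12–13, Tau advances.
Round 2: Tau vs Lambda — 16–9, Tau advances.
Round 3: Tau vs Delta — 10–15, Delta advances.
Delta survives the agenda.

Delta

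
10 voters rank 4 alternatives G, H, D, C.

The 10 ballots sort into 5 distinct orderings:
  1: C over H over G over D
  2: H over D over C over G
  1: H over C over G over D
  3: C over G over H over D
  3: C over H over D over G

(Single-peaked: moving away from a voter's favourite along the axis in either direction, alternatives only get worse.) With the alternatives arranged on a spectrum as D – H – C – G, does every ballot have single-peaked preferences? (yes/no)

Axis positions: D=1, H=2, C=3, G=4.
Cluster 1 (peak C at position 3): ranking walks positions 3-2-4-1, expanding outward from the peak — single-peaked.
Cluster 2 (peak H at position 2): ranking walks positions 2-1-3-4, expanding outward from the peak — single-peaked.
Cluster 3 (peak H at position 2): ranking walks positions 2-3-4-1, expanding outward from the peak — single-peaked.
Cluster 4 (peak C at position 3): ranking walks positions 3-4-2-1, expanding outward from the peak — single-peaked.
Cluster 5 (peak C at position 3): ranking walks positions 3-2-1-4, expanding outward from the peak — single-peaked.
Every ranking is single-peaked on this axis.

yes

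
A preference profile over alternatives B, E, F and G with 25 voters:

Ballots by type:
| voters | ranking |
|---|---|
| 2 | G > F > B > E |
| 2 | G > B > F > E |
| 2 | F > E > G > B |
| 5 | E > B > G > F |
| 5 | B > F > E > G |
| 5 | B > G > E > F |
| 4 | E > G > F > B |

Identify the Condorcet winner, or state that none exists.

B

Pairwise majorities:
B vs E: 2+2+5+5 = 14 for B, 11 for E — B by 14–11.
B vs F: B preferred on 2+5+5+5 = 17 ballots; B wins 17–8.
B vs G: 15 to 10, B.
E vs F: 14 to 11, E.
E vs G: E preferred on 2+5+5+4 = 16 ballots; E wins 16–9.
F vs G: 2+5 = 7 for F, 18 for G — G by 18–7.
B defeats every rival head-to-head and is the Condorcet winner.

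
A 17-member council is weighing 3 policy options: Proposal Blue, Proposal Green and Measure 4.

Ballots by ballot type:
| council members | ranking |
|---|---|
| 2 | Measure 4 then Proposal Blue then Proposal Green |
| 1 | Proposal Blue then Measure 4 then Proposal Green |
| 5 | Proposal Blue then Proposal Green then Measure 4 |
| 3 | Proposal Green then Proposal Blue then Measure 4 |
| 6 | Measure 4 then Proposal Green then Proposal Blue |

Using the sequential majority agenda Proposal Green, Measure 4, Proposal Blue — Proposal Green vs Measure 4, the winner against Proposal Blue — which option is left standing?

Proposal Blue

Round 1: Proposal Green vs Measure 4 — 8–9, Measure 4 advances.
Round 2: Measure 4 vs Proposal Blue — 8–9, Proposal Blue advances.
The agenda winner is Proposal Blue.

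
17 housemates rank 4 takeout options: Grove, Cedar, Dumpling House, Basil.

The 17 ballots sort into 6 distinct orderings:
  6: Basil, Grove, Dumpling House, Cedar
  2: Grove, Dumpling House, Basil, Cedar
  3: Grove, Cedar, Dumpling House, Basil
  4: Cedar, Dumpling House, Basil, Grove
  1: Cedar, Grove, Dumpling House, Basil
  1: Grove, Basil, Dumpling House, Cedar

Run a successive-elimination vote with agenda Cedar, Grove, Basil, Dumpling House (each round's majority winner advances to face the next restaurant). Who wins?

Dumpling House

Round 1: Cedar vs Grove — 5–12, Grove advances.
Round 2: Grove vs Basil — 7–10, Basil advances.
Round 3: Basil vs Dumpling House — 7–10, Dumpling House advances.
Dumpling House survives the agenda.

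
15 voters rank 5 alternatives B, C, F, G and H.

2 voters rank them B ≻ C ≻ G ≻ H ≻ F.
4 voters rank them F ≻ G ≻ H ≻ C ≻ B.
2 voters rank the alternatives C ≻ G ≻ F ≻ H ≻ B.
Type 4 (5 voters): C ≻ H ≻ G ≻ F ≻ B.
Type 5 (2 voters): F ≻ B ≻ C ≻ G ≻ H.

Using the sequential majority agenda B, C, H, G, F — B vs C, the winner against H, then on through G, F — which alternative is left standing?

C

Round 1: B vs C — 4–11, C advances.
Round 2: C vs H — 11–4, C advances.
Round 3: C vs G — 11–4, C advances.
Round 4: C vs F — 9–6, C advances.
C survives the agenda.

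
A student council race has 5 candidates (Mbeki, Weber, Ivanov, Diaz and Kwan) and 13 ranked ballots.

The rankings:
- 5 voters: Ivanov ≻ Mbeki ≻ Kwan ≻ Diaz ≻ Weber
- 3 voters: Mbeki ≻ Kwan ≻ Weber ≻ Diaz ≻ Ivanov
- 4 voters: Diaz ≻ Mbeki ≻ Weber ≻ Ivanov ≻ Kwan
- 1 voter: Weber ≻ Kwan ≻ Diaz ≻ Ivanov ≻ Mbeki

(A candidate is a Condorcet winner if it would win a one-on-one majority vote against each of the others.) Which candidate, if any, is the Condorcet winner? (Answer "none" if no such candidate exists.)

Head-to-head results (13 voters):
Mbeki vs Weber: Mbeki preferred on 5+3+4 = 12 ballots; Mbeki wins 12–1.
Mbeki vs Ivanov: Mbeki is ranked higher on 3+4 = 7 ballots, Ivanov on 6. Mbeki wins 7–6.
Mbeki vs Diaz: 5+3 = 8 for Mbeki, 5 for Diaz — Mbeki by 8–5.
Mbeki–Kwan: Mbeki 12–1.
Weber–Ivanov: Weber 8–5.
Weber vs Diaz: Weber preferred on 3+1 = 4 ballots; Diaz wins 9–4.
Weber vs Kwan: Weber preferred on 4+1 = 5 ballots; Kwan wins 8–5.
Ivanov vs Diaz: 5 to 8, Diaz.
Ivanov vs Kwan: Ivanov is ranked higher on 5+4 = 9 ballots, Kwan on 4. Ivanov wins 9–4.
Diaz vs Kwan: Diaz preferred on 4 ballots; Kwan wins 9–4.
Only Mbeki has no losses; Mbeki is the Condorcet winner.

Mbeki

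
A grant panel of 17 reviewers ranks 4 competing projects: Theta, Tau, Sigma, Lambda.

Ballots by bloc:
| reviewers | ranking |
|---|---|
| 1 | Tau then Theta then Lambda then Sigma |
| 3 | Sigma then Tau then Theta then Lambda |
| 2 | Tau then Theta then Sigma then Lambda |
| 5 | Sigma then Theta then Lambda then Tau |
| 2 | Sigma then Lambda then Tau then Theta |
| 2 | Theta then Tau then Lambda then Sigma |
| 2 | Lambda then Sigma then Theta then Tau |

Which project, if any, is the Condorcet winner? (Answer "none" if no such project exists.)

Check each pair by majority over 17 ballots:
Theta vs Tau: 5+2+2 = 9 for Theta, 8 for Tau — Theta by 9–8.
Theta vs Sigma: Sigma, 12–5.
Theta–Lambda: Theta 13–4.
Tau vs Sigma: Sigma wins 12–5.
Tau vs Lambda: Tau is ranked higher on 1+3+2+2 = 8 ballots, Lambda on 9. Lambda wins 9–8.
Sigma vs Lambda: Sigma wins 12–5.
Only Sigma has no losses; Sigma is the Condorcet winner.

Sigma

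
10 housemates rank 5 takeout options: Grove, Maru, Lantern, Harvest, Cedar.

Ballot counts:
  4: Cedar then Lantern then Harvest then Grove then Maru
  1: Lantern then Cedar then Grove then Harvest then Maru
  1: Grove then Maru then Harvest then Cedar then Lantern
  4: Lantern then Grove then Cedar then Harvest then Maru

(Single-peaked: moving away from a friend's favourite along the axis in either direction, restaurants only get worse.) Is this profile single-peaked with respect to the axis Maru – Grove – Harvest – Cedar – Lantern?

no

Axis positions: Maru=1, Grove=2, Harvest=3, Cedar=4, Lantern=5.
Ballot type 1 (peak Cedar at position 4): ranking walks positions 4-5-3-2-1, expanding outward from the peak — single-peaked.
Ballot type 2: ranking walks positions 5-4-2-3-1; Grove is ranked above Harvest even though Harvest lies between Grove and the peak Lantern on the axis — preferences dip and rise again. Not single-peaked.
Ballot type 3 (peak Grove at position 2): ranking walks positions 2-1-3-4-5, expanding outward from the peak — single-peaked.
Ballot type 4: ranking walks positions 5-2-4-3-1; Grove is ranked above Cedar even though Cedar lies between Grove and the peak Lantern on the axis — preferences dip and rise again. Not single-peaked.
Ballot type 2 violates single-peakedness, so the profile is not single-peaked on this axis.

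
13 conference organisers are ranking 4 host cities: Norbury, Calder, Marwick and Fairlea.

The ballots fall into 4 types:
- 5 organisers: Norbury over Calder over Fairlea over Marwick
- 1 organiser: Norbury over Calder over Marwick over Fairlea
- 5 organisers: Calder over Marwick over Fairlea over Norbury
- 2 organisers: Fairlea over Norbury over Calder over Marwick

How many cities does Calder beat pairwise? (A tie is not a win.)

2

Calder against each rival (13 organisers):
Calder vs Norbury: Calder preferred on 5 ballots; Norbury wins 8–5.
Calder vs Marwick: Calder wins 13–0.
Calder vs Fairlea: 11 to 2, Calder.
Calder beats Marwick, Fairlea; loses to Norbury — 2 pairwise wins.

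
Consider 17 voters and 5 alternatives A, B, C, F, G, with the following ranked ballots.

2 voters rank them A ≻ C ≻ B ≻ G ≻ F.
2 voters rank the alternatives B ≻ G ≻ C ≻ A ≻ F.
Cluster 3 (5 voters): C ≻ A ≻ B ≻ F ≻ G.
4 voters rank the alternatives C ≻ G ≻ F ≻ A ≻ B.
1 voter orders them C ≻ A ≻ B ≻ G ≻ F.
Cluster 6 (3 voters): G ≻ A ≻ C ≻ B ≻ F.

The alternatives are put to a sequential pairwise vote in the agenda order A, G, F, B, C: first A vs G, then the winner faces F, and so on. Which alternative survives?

C

Round 1: A vs G — 8–9, G advances.
Round 2: G vs F — 12–5, G advances.
Round 3: G vs B — 7–10, B advances.
Round 4: B vs C — 2–15, C advances.
C survives the agenda.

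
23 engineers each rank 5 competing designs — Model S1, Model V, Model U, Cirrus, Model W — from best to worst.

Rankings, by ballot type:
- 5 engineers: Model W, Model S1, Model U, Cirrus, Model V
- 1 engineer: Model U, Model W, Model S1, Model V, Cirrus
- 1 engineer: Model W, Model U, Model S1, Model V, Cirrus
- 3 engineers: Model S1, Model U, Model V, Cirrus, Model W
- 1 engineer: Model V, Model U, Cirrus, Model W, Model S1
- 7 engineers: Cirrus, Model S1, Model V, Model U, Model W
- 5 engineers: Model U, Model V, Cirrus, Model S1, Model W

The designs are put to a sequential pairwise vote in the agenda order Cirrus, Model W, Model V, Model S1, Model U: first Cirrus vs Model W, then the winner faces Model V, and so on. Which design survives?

Round 1: Cirrus vs Model W — 16–7, Cirrus advances.
Round 2: Cirrus vs Model V — 12–11, Cirrus advances.
Round 3: Cirrus vs Model S1 — 13–10, Cirrus advances.
Round 4: Cirrus vs Model U — 7–16, Model U advances.
Model U survives the agenda.

Model U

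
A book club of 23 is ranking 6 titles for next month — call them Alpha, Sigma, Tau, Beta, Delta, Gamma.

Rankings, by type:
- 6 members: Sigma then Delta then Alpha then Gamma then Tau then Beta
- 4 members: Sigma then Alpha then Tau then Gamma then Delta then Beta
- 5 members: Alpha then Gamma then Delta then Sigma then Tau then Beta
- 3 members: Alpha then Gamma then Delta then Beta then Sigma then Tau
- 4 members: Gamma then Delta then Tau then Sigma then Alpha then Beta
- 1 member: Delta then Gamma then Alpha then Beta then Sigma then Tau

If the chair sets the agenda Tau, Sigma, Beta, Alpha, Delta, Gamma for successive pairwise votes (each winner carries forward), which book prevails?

Gamma

Round 1: Tau vs Sigma — 4–19, Sigma advances.
Round 2: Sigma vs Beta — 19–4, Sigma advances.
Round 3: Sigma vs Alpha — 14–9, Sigma advances.
Round 4: Sigma vs Delta — 10–13, Delta advances.
Round 5: Delta vs Gamma — 7–16, Gamma advances.
The agenda winner is Gamma.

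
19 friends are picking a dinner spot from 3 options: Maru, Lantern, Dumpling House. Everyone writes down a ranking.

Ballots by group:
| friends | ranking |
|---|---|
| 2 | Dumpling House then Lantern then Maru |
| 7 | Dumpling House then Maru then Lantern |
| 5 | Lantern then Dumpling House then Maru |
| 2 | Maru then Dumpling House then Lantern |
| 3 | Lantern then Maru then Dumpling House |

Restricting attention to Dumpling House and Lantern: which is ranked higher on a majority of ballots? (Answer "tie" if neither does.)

Dumpling House

Ballots ranking Dumpling House above Lantern: 2 + 7 + 2 = 11.
Ballots ranking Lantern above Dumpling House: 19 − 11 = 8.
Dumpling House wins the head-to-head 11–8.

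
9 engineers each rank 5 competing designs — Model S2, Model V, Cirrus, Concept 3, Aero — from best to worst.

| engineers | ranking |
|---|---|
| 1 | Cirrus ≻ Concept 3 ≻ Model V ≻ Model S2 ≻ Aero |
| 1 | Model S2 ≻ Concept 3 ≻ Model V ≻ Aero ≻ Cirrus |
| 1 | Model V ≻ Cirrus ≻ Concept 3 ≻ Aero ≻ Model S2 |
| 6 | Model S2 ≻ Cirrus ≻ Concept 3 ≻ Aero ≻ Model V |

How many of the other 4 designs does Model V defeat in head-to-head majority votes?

0

Model V against each rival (9 engineers):
Model V vs Model S2: Model S2, 7–2.
Model V vs Cirrus: 1+1 = 2 for Model V, 7 for Cirrus — Cirrus by 7–2.
Model V–Concept 3: Concept 3 8–1.
Model V vs Aero: Aero, 6–3.
Model V beats no one; loses to Model S2, Cirrus, Concept 3, Aero — 0 pairwise wins.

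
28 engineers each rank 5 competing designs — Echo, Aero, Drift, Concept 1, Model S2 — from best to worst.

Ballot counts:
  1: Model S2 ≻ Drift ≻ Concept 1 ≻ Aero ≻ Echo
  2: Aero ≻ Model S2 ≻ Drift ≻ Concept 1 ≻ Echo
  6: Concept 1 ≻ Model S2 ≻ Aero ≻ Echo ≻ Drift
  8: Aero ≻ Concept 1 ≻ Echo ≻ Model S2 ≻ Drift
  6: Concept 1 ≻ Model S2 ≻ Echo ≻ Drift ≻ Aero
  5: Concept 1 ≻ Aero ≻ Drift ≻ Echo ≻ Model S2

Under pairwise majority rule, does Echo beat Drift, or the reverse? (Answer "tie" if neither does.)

Echo

Ballots ranking Echo above Drift: 6 + 8 + 6 = 20.
Ballots ranking Drift above Echo: 28 − 20 = 8.
Echo wins the head-to-head 20–8.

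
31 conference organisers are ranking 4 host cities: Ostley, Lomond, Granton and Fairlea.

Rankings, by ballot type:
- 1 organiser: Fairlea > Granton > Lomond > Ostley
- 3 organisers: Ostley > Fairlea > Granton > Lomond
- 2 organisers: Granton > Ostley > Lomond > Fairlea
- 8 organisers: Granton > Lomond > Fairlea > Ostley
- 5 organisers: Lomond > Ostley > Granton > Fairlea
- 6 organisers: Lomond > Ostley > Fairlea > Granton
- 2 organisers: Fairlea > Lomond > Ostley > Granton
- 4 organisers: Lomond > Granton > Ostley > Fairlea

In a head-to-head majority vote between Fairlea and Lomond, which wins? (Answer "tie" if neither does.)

Lomond

Ballots ranking Fairlea above Lomond: 1 + 3 + 2 = 6.
Ballots ranking Lomond above Fairlea: 31 − 6 = 25.
Lomond wins the head-to-head 25–6.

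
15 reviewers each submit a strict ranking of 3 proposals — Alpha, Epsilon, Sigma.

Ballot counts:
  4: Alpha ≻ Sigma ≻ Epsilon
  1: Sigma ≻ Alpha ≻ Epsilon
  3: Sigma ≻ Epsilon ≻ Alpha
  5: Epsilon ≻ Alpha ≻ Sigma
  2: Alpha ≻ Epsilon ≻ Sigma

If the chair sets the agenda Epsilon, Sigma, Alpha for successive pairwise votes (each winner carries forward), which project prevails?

Round 1: Epsilon vs Sigma — 7–8, Sigma advances.
Round 2: Sigma vs Alpha — 4–11, Alpha advances.
Alpha survives the agenda.

Alpha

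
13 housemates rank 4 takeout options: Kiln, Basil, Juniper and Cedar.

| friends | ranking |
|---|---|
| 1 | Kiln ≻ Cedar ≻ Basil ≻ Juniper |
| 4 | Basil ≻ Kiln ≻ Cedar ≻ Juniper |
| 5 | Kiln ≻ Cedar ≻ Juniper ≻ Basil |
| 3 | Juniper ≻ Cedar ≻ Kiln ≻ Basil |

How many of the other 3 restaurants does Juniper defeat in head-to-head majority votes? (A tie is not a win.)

1

Juniper against each rival (13 friends):
Juniper vs Kiln: Kiln, 10–3.
Juniper vs Basil: Juniper wins 8–5.
Juniper vs Cedar: Juniper preferred on 3 ballots; Cedar wins 10–3.
Juniper beats Basil; loses to Kiln, Cedar — 1 pairwise win.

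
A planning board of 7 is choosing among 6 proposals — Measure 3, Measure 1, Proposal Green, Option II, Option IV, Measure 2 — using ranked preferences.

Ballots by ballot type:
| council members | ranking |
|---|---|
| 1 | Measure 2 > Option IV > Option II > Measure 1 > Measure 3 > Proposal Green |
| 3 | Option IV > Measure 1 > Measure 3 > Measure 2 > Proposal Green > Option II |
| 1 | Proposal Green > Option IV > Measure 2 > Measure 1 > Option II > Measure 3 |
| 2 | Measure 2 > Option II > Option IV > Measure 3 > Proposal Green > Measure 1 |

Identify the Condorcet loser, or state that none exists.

Pairwise majorities:
Measure 3 vs Measure 1: 2 for Measure 3, 5 for Measure 1 — Measure 1 by 5–2.
Measure 3 vs Proposal Green: Measure 3 wins 6–1.
Measure 3–Option II: Option II 4–3.
Measure 3–Option IV: Option IV 7–0.
Measure 3 vs Measure 2: Measure 3 preferred on 3 ballots; Measure 2 wins 4–3.
Measure 1 vs Proposal Green: Measure 1 is ranked higher on 1+3 = 4 ballots, Proposal Green on 3. Measure 1 wins 4–3.
Measure 1 vs Option II: Measure 1 preferred on 3+1 = 4 ballots; Measure 1 wins 4–3.
Measure 1 vs Option IV: 0 for Measure 1, 7 for Option IV — Option IV by 7–0.
Measure 1 vs Measure 2: Measure 2 wins 4–3.
Proposal Green vs Option II: Proposal Green wins 4–3.
Proposal Green vs Option IV: 1 for Proposal Green, 6 for Option IV — Option IV by 6–1.
Proposal Green vs Measure 2: Measure 2, 6–1.
Option II vs Option IV: 2 for Option II, 5 for Option IV — Option IV by 5–2.
Option II vs Measure 2: Measure 2, 7–0.
Option IV–Measure 2: Option IV 4–3.
Every option wins at least one matchup (Measure 3 beats Proposal Green; Measure 1 beats Measure 3; Proposal Green beats Option II; Option II beats Measure 3; Option IV beats Measure 3; Measure 2 beats Measure 3), so there is no Condorcet loser.

none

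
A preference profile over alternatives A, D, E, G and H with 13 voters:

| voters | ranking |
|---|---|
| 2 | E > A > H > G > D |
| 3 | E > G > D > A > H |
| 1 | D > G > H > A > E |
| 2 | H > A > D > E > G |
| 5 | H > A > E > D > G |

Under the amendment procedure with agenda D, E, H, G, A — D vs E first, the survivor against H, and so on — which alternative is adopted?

Round 1: D vs E — 3–10, E advances.
Round 2: E vs H — 5–8, H advances.
Round 3: H vs G — 9–4, H advances.
Round 4: H vs A — 8–5, H advances.
H survives the agenda.

H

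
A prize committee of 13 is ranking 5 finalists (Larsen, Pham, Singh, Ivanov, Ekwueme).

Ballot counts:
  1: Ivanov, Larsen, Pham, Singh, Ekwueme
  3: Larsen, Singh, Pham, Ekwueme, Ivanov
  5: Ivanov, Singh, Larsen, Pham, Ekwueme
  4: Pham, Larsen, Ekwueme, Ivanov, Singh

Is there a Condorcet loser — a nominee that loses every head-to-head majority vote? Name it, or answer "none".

Pairwise majorities:
Larsen vs Pham: Larsen, 9–4.
Larsen vs Singh: 1+3+4 = 8 for Larsen, 5 for Singh — Larsen by 8–5.
Larsen vs Ivanov: Larsen wins 7–6.
Larsen vs Ekwueme: 1+3+5+4 = 13 for Larsen, 0 for Ekwueme — Larsen by 13–0.
Pham vs Singh: Singh wins 8–5.
Pham vs Ivanov: 3+4 = 7 for Pham, 6 for Ivanov — Pham by 7–6.
Pham vs Ekwueme: 1+3+5+4 = 13 for Pham, 0 for Ekwueme — Pham by 13–0.
Singh vs Ivanov: 3 for Singh, 10 for Ivanov — Ivanov by 10–3.
Singh vs Ekwueme: Singh is ranked higher on 1+3+5 = 9 ballots, Ekwueme on 4. Singh wins 9–4.
Ivanov vs Ekwueme: Ivanov preferred on 1+5 = 6 ballots; Ekwueme wins 7–6.
Every nominee wins at least one matchup (Larsen beats Pham; Pham beats Ivanov; Singh beats Pham; Ivanov beats Singh; Ekwueme beats Ivanov), so there is no Condorcet loser.

none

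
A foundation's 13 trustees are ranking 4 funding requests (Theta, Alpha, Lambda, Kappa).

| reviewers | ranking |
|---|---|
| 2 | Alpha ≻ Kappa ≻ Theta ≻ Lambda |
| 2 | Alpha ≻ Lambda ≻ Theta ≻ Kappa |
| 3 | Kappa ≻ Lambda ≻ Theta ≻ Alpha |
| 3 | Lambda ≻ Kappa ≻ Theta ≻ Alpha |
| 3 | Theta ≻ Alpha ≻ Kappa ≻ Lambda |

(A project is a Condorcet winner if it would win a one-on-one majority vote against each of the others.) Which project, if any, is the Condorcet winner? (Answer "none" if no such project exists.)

none

Check each pair by majority over 13 ballots:
Theta–Alpha: Theta 9–4.
Theta vs Lambda: Lambda, 8–5.
Theta vs Kappa: Kappa wins 8–5.
Alpha vs Lambda: Alpha, 7–6.
Alpha vs Kappa: Alpha, 7–6.
Lambda–Kappa: Kappa 8–5.
Each project drops at least one matchup (Theta loses to Lambda; Alpha loses to Theta; Lambda loses to Alpha; Kappa loses to Alpha); the cycle Theta beats Alpha beats Lambda beats Theta rules out a Condorcet winner.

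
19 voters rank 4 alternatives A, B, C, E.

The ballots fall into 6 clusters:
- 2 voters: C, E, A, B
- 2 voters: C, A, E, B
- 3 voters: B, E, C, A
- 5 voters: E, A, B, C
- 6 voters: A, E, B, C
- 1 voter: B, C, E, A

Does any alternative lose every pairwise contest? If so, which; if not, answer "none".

C

Pairwise majorities:
A vs B: 2+2+5+6 = 15 for A, 4 for B — A by 15–4.
A vs C: 5+6 = 11 for A, 8 for C — A by 11–8.
A vs E: A preferred on 2+6 = 8 ballots; E wins 11–8.
B vs C: B wins 15–4.
B vs E: E, 15–4.
C vs E: C preferred on 2+2+1 = 5 ballots; E wins 14–5.
C is beaten in every head-to-head and is the Condorcet loser.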